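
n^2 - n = n*(n - 1)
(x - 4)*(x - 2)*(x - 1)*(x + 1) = x^4 - 6*x^3 + 7*x^2 + 6*x - 8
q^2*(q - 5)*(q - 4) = q^4 - 9*q^3 + 20*q^2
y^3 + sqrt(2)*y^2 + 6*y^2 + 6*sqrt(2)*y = y*(y + 6)*(y + sqrt(2))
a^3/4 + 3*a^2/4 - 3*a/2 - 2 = (a/4 + 1)*(a - 2)*(a + 1)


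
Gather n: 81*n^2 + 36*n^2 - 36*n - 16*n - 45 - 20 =117*n^2 - 52*n - 65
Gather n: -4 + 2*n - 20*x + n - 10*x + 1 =3*n - 30*x - 3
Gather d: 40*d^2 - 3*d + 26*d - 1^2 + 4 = 40*d^2 + 23*d + 3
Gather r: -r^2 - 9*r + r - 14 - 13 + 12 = -r^2 - 8*r - 15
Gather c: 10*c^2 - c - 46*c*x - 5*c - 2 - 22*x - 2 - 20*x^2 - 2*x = 10*c^2 + c*(-46*x - 6) - 20*x^2 - 24*x - 4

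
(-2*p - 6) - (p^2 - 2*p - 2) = -p^2 - 4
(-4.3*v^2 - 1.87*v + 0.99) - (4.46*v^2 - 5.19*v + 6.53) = -8.76*v^2 + 3.32*v - 5.54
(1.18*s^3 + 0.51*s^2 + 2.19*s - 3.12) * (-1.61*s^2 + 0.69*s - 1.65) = -1.8998*s^5 - 0.00690000000000013*s^4 - 5.121*s^3 + 5.6928*s^2 - 5.7663*s + 5.148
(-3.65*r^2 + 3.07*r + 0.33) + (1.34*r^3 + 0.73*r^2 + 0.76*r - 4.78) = 1.34*r^3 - 2.92*r^2 + 3.83*r - 4.45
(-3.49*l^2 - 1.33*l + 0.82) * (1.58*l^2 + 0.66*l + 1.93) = -5.5142*l^4 - 4.4048*l^3 - 6.3179*l^2 - 2.0257*l + 1.5826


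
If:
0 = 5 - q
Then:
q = 5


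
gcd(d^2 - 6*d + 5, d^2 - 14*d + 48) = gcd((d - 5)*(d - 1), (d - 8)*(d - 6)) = 1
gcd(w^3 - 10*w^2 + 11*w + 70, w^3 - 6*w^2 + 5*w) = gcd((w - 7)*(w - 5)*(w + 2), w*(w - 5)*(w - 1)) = w - 5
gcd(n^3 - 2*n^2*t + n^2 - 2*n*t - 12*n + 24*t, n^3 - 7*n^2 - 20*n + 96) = n^2 + n - 12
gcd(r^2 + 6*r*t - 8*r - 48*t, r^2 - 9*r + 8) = r - 8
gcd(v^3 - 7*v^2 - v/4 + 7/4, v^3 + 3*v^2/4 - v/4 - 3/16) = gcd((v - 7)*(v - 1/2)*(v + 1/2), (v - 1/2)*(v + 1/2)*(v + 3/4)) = v^2 - 1/4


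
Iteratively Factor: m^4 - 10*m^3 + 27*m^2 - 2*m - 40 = (m + 1)*(m^3 - 11*m^2 + 38*m - 40) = (m - 4)*(m + 1)*(m^2 - 7*m + 10) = (m - 5)*(m - 4)*(m + 1)*(m - 2)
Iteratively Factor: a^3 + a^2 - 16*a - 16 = (a - 4)*(a^2 + 5*a + 4) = (a - 4)*(a + 4)*(a + 1)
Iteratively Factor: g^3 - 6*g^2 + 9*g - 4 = (g - 1)*(g^2 - 5*g + 4) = (g - 1)^2*(g - 4)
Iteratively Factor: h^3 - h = (h)*(h^2 - 1) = h*(h + 1)*(h - 1)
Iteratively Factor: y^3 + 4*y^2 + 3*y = (y + 1)*(y^2 + 3*y) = y*(y + 1)*(y + 3)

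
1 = 1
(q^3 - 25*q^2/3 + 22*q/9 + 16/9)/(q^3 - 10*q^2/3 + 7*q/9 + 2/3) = (q - 8)/(q - 3)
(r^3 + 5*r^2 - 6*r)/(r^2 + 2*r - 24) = r*(r - 1)/(r - 4)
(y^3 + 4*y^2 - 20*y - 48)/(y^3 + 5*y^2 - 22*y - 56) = (y + 6)/(y + 7)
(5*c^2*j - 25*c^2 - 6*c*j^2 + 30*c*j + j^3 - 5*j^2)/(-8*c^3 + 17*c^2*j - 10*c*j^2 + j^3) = (-5*c*j + 25*c + j^2 - 5*j)/(8*c^2 - 9*c*j + j^2)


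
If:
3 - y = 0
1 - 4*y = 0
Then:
No Solution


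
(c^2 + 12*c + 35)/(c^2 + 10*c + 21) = (c + 5)/(c + 3)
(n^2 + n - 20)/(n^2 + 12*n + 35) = (n - 4)/(n + 7)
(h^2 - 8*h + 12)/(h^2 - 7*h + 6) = (h - 2)/(h - 1)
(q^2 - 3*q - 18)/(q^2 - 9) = (q - 6)/(q - 3)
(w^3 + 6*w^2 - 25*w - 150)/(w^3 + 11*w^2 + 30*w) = (w - 5)/w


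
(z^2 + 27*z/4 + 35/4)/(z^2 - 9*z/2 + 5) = (4*z^2 + 27*z + 35)/(2*(2*z^2 - 9*z + 10))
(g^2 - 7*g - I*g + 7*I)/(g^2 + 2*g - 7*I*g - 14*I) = (g^2 - g*(7 + I) + 7*I)/(g^2 + g*(2 - 7*I) - 14*I)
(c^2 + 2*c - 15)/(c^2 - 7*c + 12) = (c + 5)/(c - 4)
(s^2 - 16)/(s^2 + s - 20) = (s + 4)/(s + 5)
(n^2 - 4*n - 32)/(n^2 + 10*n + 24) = (n - 8)/(n + 6)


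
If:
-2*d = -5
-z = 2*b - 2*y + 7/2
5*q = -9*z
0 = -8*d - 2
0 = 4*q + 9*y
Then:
No Solution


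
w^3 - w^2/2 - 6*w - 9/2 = (w - 3)*(w + 1)*(w + 3/2)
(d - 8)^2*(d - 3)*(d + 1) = d^4 - 18*d^3 + 93*d^2 - 80*d - 192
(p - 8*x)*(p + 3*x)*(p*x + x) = p^3*x - 5*p^2*x^2 + p^2*x - 24*p*x^3 - 5*p*x^2 - 24*x^3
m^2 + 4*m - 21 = (m - 3)*(m + 7)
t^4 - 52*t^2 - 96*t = t*(t - 8)*(t + 2)*(t + 6)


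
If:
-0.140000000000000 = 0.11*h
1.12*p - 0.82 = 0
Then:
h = -1.27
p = 0.73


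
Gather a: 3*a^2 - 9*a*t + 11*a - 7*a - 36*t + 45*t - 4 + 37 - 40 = 3*a^2 + a*(4 - 9*t) + 9*t - 7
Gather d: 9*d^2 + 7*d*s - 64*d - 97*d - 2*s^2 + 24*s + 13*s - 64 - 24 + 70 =9*d^2 + d*(7*s - 161) - 2*s^2 + 37*s - 18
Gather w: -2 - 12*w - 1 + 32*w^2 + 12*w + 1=32*w^2 - 2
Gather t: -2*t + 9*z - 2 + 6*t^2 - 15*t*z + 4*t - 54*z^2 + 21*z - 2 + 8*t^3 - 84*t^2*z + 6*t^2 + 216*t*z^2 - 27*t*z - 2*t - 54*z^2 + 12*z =8*t^3 + t^2*(12 - 84*z) + t*(216*z^2 - 42*z) - 108*z^2 + 42*z - 4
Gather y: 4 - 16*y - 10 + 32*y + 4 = 16*y - 2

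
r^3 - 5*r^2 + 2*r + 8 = (r - 4)*(r - 2)*(r + 1)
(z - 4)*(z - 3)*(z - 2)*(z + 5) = z^4 - 4*z^3 - 19*z^2 + 106*z - 120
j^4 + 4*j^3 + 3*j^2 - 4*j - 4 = (j - 1)*(j + 1)*(j + 2)^2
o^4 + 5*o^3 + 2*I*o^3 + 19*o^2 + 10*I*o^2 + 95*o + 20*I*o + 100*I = (o + 5)*(o - 4*I)*(o + I)*(o + 5*I)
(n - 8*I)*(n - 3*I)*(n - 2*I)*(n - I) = n^4 - 14*I*n^3 - 59*n^2 + 94*I*n + 48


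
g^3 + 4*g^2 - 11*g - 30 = (g - 3)*(g + 2)*(g + 5)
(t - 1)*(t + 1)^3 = t^4 + 2*t^3 - 2*t - 1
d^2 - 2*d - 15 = (d - 5)*(d + 3)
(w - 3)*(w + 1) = w^2 - 2*w - 3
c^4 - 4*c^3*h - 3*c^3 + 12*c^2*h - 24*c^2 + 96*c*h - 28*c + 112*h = (c - 7)*(c + 2)^2*(c - 4*h)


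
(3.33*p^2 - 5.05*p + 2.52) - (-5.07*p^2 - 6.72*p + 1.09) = 8.4*p^2 + 1.67*p + 1.43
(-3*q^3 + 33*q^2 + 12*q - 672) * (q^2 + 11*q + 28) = -3*q^5 + 291*q^3 + 384*q^2 - 7056*q - 18816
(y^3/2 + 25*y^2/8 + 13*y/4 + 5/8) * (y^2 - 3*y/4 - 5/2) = y^5/2 + 11*y^4/4 - 11*y^3/32 - 77*y^2/8 - 275*y/32 - 25/16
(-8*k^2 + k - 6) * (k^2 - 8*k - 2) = -8*k^4 + 65*k^3 + 2*k^2 + 46*k + 12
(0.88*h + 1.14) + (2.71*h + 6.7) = 3.59*h + 7.84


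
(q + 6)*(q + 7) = q^2 + 13*q + 42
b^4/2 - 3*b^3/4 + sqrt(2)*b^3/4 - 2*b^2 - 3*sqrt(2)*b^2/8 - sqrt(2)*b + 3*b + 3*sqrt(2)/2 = (b/2 + 1)*(b - 2)*(b - 3/2)*(b + sqrt(2)/2)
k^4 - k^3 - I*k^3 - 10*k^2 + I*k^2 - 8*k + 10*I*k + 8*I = (k - 4)*(k + 1)*(k + 2)*(k - I)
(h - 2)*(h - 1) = h^2 - 3*h + 2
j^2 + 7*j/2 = j*(j + 7/2)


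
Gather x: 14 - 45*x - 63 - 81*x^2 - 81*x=-81*x^2 - 126*x - 49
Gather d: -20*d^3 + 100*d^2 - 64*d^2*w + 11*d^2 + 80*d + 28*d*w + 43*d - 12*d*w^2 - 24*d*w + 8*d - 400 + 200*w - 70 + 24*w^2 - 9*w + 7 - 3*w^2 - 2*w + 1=-20*d^3 + d^2*(111 - 64*w) + d*(-12*w^2 + 4*w + 131) + 21*w^2 + 189*w - 462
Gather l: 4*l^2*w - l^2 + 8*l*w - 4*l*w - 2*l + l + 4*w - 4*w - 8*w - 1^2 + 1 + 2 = l^2*(4*w - 1) + l*(4*w - 1) - 8*w + 2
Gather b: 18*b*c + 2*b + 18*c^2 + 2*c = b*(18*c + 2) + 18*c^2 + 2*c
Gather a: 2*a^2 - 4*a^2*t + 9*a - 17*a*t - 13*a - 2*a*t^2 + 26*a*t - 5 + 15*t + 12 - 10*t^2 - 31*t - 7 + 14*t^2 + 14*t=a^2*(2 - 4*t) + a*(-2*t^2 + 9*t - 4) + 4*t^2 - 2*t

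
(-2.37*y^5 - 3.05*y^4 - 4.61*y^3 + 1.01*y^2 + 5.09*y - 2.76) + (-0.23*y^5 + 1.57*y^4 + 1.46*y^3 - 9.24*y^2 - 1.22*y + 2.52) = -2.6*y^5 - 1.48*y^4 - 3.15*y^3 - 8.23*y^2 + 3.87*y - 0.24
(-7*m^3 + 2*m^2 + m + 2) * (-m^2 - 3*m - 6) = 7*m^5 + 19*m^4 + 35*m^3 - 17*m^2 - 12*m - 12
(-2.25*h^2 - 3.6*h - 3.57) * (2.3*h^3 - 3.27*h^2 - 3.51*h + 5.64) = -5.175*h^5 - 0.922499999999999*h^4 + 11.4585*h^3 + 11.6199*h^2 - 7.7733*h - 20.1348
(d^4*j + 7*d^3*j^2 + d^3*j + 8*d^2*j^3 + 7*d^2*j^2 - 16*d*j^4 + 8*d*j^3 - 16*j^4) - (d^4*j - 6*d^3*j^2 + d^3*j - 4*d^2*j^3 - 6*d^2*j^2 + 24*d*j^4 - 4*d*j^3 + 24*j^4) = 13*d^3*j^2 + 12*d^2*j^3 + 13*d^2*j^2 - 40*d*j^4 + 12*d*j^3 - 40*j^4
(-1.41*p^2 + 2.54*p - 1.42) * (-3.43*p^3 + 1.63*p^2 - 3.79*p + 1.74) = 4.8363*p^5 - 11.0105*p^4 + 14.3547*p^3 - 14.3946*p^2 + 9.8014*p - 2.4708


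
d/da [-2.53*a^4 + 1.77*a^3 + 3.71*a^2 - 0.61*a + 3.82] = -10.12*a^3 + 5.31*a^2 + 7.42*a - 0.61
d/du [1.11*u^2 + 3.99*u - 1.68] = 2.22*u + 3.99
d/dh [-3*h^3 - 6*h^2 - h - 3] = -9*h^2 - 12*h - 1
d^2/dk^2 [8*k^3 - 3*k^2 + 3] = 48*k - 6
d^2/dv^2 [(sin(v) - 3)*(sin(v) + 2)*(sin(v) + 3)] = -9*sin(v)^3 - 8*sin(v)^2 + 15*sin(v) + 4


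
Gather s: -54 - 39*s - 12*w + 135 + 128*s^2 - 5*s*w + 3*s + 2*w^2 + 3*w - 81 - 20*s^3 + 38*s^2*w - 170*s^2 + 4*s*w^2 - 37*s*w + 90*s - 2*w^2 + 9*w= -20*s^3 + s^2*(38*w - 42) + s*(4*w^2 - 42*w + 54)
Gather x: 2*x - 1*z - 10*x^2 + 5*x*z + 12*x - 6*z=-10*x^2 + x*(5*z + 14) - 7*z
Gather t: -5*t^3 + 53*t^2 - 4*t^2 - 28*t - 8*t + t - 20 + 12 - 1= -5*t^3 + 49*t^2 - 35*t - 9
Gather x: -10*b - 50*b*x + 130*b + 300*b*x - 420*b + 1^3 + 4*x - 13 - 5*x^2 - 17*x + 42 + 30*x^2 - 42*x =-300*b + 25*x^2 + x*(250*b - 55) + 30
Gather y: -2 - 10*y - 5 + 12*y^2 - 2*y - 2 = 12*y^2 - 12*y - 9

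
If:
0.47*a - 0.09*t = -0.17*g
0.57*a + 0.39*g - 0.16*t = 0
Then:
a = 0.0914351851851852*t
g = 0.27662037037037*t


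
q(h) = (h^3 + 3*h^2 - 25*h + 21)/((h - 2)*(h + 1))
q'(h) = (3*h^2 + 6*h - 25)/((h - 2)*(h + 1)) - (h^3 + 3*h^2 - 25*h + 21)/((h - 2)*(h + 1)^2) - (h^3 + 3*h^2 - 25*h + 21)/((h - 2)^2*(h + 1))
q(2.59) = -2.95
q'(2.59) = 10.86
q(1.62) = 7.41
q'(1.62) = 24.11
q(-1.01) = 1603.99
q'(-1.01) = 160001.33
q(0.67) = -2.66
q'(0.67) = 8.43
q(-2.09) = 17.32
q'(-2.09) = 14.65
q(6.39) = 7.54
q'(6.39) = 1.45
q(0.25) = -6.84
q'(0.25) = 12.22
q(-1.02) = 803.97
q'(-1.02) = 40001.33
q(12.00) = 14.47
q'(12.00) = 1.12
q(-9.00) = -2.73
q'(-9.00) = 1.27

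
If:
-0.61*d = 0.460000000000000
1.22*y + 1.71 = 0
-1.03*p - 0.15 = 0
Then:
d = -0.75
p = -0.15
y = -1.40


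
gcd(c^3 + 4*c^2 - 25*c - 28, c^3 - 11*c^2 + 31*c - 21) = 1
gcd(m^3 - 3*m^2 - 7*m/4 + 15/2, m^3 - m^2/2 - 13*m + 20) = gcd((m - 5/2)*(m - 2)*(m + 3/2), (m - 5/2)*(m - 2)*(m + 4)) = m^2 - 9*m/2 + 5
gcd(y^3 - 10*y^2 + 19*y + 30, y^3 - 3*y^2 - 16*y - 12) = y^2 - 5*y - 6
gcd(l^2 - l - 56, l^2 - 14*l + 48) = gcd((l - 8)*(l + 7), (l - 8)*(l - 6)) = l - 8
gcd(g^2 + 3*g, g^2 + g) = g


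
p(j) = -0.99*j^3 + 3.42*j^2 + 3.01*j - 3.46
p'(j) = -2.97*j^2 + 6.84*j + 3.01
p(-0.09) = -3.70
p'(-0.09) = 2.37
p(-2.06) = 13.51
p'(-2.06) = -23.68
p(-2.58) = 28.54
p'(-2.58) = -34.41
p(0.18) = -2.81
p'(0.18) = 4.14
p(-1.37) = 1.38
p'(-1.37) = -11.94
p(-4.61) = 152.34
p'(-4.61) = -91.64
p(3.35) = 7.79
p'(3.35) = -7.41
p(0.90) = 1.30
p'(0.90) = 6.76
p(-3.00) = 45.02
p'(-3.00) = -44.24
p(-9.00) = 968.18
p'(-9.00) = -299.12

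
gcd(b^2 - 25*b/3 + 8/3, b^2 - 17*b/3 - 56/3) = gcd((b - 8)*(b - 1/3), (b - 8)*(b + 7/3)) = b - 8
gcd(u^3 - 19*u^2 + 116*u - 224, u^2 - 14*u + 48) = u - 8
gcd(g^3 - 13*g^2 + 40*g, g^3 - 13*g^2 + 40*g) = g^3 - 13*g^2 + 40*g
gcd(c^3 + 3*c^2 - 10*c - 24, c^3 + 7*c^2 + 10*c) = c + 2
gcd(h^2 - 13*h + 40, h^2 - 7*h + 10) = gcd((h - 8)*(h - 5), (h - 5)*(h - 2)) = h - 5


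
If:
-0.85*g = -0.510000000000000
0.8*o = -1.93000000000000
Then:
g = 0.60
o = -2.41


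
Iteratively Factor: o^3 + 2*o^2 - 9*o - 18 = (o + 3)*(o^2 - o - 6) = (o - 3)*(o + 3)*(o + 2)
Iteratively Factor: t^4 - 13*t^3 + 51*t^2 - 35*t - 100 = (t - 5)*(t^3 - 8*t^2 + 11*t + 20) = (t - 5)*(t - 4)*(t^2 - 4*t - 5) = (t - 5)^2*(t - 4)*(t + 1)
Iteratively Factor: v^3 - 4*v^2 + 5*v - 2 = (v - 1)*(v^2 - 3*v + 2) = (v - 1)^2*(v - 2)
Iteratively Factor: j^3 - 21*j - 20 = (j - 5)*(j^2 + 5*j + 4) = (j - 5)*(j + 4)*(j + 1)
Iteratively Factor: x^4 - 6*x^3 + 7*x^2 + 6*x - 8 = (x - 2)*(x^3 - 4*x^2 - x + 4) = (x - 2)*(x + 1)*(x^2 - 5*x + 4) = (x - 4)*(x - 2)*(x + 1)*(x - 1)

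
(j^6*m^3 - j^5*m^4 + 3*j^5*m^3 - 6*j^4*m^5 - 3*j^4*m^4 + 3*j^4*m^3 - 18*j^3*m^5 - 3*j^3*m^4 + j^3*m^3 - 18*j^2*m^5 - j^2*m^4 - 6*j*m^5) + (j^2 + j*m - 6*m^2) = j^6*m^3 - j^5*m^4 + 3*j^5*m^3 - 6*j^4*m^5 - 3*j^4*m^4 + 3*j^4*m^3 - 18*j^3*m^5 - 3*j^3*m^4 + j^3*m^3 - 18*j^2*m^5 - j^2*m^4 + j^2 - 6*j*m^5 + j*m - 6*m^2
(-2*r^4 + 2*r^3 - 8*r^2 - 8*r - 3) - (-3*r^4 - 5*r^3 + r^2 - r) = r^4 + 7*r^3 - 9*r^2 - 7*r - 3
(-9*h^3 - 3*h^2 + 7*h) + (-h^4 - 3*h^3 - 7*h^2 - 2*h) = -h^4 - 12*h^3 - 10*h^2 + 5*h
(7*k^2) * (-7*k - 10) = -49*k^3 - 70*k^2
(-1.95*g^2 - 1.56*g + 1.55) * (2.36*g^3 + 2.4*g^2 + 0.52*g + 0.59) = -4.602*g^5 - 8.3616*g^4 - 1.1*g^3 + 1.7583*g^2 - 0.1144*g + 0.9145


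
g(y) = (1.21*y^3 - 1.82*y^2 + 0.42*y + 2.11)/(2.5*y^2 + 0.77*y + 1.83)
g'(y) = (-5.0*y - 0.77)*(1.21*y^3 - 1.82*y^2 + 0.42*y + 2.11)/(2.5*y^2 + 0.77*y + 1.83)^2 + (3.63*y^2 - 3.64*y + 0.42)/(2.5*y^2 + 0.77*y + 1.83)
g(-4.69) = -3.10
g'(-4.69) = 0.51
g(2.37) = 0.51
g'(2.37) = 0.33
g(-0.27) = 1.02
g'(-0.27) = 1.25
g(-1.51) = -1.07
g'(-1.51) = 1.09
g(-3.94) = -2.71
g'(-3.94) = 0.53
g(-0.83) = -0.06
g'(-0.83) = 1.97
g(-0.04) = 1.16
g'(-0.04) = -0.05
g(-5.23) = -3.37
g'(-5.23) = 0.50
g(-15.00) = -8.14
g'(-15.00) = 0.48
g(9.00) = 3.51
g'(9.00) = 0.48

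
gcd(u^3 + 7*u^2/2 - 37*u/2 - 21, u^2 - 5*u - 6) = u + 1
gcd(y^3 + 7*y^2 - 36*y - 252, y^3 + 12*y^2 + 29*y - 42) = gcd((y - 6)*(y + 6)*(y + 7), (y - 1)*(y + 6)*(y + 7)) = y^2 + 13*y + 42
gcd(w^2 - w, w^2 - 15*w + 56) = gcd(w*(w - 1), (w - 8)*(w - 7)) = 1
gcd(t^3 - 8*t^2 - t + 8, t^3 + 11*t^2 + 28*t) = 1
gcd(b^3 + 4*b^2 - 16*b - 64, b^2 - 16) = b^2 - 16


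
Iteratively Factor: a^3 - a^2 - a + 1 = (a + 1)*(a^2 - 2*a + 1) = (a - 1)*(a + 1)*(a - 1)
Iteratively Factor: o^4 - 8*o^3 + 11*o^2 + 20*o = (o - 4)*(o^3 - 4*o^2 - 5*o) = (o - 4)*(o + 1)*(o^2 - 5*o) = o*(o - 4)*(o + 1)*(o - 5)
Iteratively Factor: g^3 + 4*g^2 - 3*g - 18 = (g + 3)*(g^2 + g - 6) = (g - 2)*(g + 3)*(g + 3)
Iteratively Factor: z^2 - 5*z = (z)*(z - 5)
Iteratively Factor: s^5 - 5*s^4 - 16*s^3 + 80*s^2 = (s)*(s^4 - 5*s^3 - 16*s^2 + 80*s) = s^2*(s^3 - 5*s^2 - 16*s + 80) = s^2*(s - 5)*(s^2 - 16) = s^2*(s - 5)*(s + 4)*(s - 4)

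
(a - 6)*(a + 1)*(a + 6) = a^3 + a^2 - 36*a - 36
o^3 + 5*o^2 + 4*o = o*(o + 1)*(o + 4)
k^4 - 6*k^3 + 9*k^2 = k^2*(k - 3)^2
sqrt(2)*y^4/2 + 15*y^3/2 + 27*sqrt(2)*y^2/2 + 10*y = y*(y + 2*sqrt(2))*(y + 5*sqrt(2))*(sqrt(2)*y/2 + 1/2)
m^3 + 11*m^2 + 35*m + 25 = (m + 1)*(m + 5)^2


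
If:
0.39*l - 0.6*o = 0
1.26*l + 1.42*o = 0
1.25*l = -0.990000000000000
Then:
No Solution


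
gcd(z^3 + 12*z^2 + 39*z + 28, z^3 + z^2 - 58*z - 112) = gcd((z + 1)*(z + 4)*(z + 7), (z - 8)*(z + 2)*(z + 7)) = z + 7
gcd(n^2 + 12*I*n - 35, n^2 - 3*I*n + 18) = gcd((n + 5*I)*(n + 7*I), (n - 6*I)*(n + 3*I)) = 1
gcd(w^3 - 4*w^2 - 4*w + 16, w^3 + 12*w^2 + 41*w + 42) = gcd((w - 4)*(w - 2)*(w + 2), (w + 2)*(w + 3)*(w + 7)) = w + 2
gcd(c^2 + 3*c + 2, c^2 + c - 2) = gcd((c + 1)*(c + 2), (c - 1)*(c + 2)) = c + 2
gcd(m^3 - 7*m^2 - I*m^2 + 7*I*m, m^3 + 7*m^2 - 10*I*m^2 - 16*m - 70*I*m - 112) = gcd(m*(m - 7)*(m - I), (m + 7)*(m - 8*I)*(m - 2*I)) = 1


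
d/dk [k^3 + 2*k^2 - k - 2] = 3*k^2 + 4*k - 1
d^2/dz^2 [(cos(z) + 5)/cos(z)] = 5*(sin(z)^2 + 1)/cos(z)^3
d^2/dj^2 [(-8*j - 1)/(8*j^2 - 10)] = 4*(-16*j^2*(8*j + 1) + (24*j + 1)*(4*j^2 - 5))/(4*j^2 - 5)^3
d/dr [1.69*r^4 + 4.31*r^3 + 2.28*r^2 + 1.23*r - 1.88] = 6.76*r^3 + 12.93*r^2 + 4.56*r + 1.23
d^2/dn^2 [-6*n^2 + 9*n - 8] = -12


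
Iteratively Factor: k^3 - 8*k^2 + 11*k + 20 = (k + 1)*(k^2 - 9*k + 20) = (k - 5)*(k + 1)*(k - 4)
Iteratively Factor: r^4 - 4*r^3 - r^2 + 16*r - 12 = (r - 3)*(r^3 - r^2 - 4*r + 4) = (r - 3)*(r - 2)*(r^2 + r - 2) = (r - 3)*(r - 2)*(r - 1)*(r + 2)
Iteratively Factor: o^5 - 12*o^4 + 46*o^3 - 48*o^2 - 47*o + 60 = (o - 3)*(o^4 - 9*o^3 + 19*o^2 + 9*o - 20) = (o - 4)*(o - 3)*(o^3 - 5*o^2 - o + 5) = (o - 5)*(o - 4)*(o - 3)*(o^2 - 1) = (o - 5)*(o - 4)*(o - 3)*(o + 1)*(o - 1)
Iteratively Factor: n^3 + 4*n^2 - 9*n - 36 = (n + 3)*(n^2 + n - 12) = (n - 3)*(n + 3)*(n + 4)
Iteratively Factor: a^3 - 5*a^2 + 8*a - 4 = (a - 2)*(a^2 - 3*a + 2) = (a - 2)*(a - 1)*(a - 2)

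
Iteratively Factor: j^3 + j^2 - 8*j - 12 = (j - 3)*(j^2 + 4*j + 4) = (j - 3)*(j + 2)*(j + 2)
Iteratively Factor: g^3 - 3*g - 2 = (g - 2)*(g^2 + 2*g + 1) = (g - 2)*(g + 1)*(g + 1)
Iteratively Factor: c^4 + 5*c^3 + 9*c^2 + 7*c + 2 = (c + 2)*(c^3 + 3*c^2 + 3*c + 1) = (c + 1)*(c + 2)*(c^2 + 2*c + 1) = (c + 1)^2*(c + 2)*(c + 1)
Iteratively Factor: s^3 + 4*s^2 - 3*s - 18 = (s + 3)*(s^2 + s - 6) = (s - 2)*(s + 3)*(s + 3)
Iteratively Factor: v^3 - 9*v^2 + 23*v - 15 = (v - 5)*(v^2 - 4*v + 3) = (v - 5)*(v - 1)*(v - 3)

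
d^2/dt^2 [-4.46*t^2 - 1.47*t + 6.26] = -8.92000000000000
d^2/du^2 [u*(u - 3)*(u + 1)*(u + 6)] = 12*u^2 + 24*u - 30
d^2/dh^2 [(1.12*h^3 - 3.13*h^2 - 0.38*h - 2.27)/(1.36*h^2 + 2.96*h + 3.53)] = (-3.5527136788005e-15*h^4 + 32.666752*h^3 + 135.183408*h^2 + 39.8544*h - 88.046178)/(2.515456*h^6 + 16.424448*h^5 + 55.334592*h^4 + 111.196544*h^3 + 143.625816*h^2 + 110.652792*h + 43.986977)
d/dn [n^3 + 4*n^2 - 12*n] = 3*n^2 + 8*n - 12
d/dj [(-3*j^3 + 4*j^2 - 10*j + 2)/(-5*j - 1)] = (30*j^3 - 11*j^2 - 8*j + 20)/(25*j^2 + 10*j + 1)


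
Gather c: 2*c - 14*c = -12*c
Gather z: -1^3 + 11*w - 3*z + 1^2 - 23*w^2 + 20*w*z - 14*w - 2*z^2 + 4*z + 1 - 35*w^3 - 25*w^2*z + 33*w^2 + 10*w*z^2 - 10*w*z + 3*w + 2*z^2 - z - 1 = -35*w^3 + 10*w^2 + 10*w*z^2 + z*(-25*w^2 + 10*w)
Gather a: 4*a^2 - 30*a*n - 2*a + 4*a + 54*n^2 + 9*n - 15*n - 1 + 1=4*a^2 + a*(2 - 30*n) + 54*n^2 - 6*n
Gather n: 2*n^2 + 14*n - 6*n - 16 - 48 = 2*n^2 + 8*n - 64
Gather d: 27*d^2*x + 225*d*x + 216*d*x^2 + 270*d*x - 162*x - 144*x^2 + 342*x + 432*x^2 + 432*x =27*d^2*x + d*(216*x^2 + 495*x) + 288*x^2 + 612*x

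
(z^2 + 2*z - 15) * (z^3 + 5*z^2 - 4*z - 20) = z^5 + 7*z^4 - 9*z^3 - 103*z^2 + 20*z + 300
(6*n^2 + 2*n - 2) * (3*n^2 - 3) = 18*n^4 + 6*n^3 - 24*n^2 - 6*n + 6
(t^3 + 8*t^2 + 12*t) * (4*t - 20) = 4*t^4 + 12*t^3 - 112*t^2 - 240*t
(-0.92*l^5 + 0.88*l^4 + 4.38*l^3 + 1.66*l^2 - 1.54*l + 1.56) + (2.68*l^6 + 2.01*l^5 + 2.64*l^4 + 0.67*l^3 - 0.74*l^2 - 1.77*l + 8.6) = 2.68*l^6 + 1.09*l^5 + 3.52*l^4 + 5.05*l^3 + 0.92*l^2 - 3.31*l + 10.16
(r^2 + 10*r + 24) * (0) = 0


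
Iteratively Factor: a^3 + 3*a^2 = (a + 3)*(a^2) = a*(a + 3)*(a)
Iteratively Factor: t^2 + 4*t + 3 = (t + 1)*(t + 3)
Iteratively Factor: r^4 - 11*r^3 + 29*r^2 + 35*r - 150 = (r + 2)*(r^3 - 13*r^2 + 55*r - 75) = (r - 5)*(r + 2)*(r^2 - 8*r + 15) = (r - 5)^2*(r + 2)*(r - 3)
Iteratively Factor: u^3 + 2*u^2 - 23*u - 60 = (u + 3)*(u^2 - u - 20) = (u + 3)*(u + 4)*(u - 5)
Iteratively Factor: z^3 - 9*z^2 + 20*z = (z)*(z^2 - 9*z + 20) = z*(z - 4)*(z - 5)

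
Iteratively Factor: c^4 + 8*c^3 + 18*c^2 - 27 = (c + 3)*(c^3 + 5*c^2 + 3*c - 9) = (c - 1)*(c + 3)*(c^2 + 6*c + 9) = (c - 1)*(c + 3)^2*(c + 3)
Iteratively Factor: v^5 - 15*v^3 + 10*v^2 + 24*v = (v)*(v^4 - 15*v^2 + 10*v + 24) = v*(v + 1)*(v^3 - v^2 - 14*v + 24) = v*(v - 2)*(v + 1)*(v^2 + v - 12) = v*(v - 2)*(v + 1)*(v + 4)*(v - 3)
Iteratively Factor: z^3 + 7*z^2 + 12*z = (z + 3)*(z^2 + 4*z) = (z + 3)*(z + 4)*(z)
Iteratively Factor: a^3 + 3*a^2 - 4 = (a + 2)*(a^2 + a - 2) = (a - 1)*(a + 2)*(a + 2)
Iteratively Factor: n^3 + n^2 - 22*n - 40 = (n - 5)*(n^2 + 6*n + 8) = (n - 5)*(n + 4)*(n + 2)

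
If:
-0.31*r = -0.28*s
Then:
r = 0.903225806451613*s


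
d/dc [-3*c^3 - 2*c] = -9*c^2 - 2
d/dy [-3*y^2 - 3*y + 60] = -6*y - 3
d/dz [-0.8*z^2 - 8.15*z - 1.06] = -1.6*z - 8.15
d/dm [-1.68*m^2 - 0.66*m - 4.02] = -3.36*m - 0.66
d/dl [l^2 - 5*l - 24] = 2*l - 5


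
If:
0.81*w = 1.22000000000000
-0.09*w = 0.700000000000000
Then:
No Solution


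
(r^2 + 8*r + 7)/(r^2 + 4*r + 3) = (r + 7)/(r + 3)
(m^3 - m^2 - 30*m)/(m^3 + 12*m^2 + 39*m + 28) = m*(m^2 - m - 30)/(m^3 + 12*m^2 + 39*m + 28)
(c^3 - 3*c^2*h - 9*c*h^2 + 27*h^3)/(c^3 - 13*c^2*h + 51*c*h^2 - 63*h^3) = (c + 3*h)/(c - 7*h)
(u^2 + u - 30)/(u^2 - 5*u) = (u + 6)/u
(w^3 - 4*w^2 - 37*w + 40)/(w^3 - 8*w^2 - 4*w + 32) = (w^2 + 4*w - 5)/(w^2 - 4)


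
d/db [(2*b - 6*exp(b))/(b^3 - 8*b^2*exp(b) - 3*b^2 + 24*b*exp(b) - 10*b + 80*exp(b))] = 2*((1 - 3*exp(b))*(b^3 - 8*b^2*exp(b) - 3*b^2 + 24*b*exp(b) - 10*b + 80*exp(b)) + (b - 3*exp(b))*(8*b^2*exp(b) - 3*b^2 - 8*b*exp(b) + 6*b - 104*exp(b) + 10))/(b^3 - 8*b^2*exp(b) - 3*b^2 + 24*b*exp(b) - 10*b + 80*exp(b))^2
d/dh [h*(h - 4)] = 2*h - 4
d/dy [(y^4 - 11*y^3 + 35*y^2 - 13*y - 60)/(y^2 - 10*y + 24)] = (2*y^3 - 25*y^2 + 84*y - 57)/(y^2 - 12*y + 36)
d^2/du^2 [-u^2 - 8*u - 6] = -2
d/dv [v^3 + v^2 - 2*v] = 3*v^2 + 2*v - 2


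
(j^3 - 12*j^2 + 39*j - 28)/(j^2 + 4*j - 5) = (j^2 - 11*j + 28)/(j + 5)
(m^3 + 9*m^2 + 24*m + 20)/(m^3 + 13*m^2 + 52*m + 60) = (m + 2)/(m + 6)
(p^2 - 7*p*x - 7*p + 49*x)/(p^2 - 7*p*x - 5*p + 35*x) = (p - 7)/(p - 5)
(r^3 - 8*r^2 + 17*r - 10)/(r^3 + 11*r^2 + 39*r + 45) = (r^3 - 8*r^2 + 17*r - 10)/(r^3 + 11*r^2 + 39*r + 45)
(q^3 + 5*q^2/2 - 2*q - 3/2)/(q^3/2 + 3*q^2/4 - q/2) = 2*(2*q^3 + 5*q^2 - 4*q - 3)/(q*(2*q^2 + 3*q - 2))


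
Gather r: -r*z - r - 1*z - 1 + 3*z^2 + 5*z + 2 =r*(-z - 1) + 3*z^2 + 4*z + 1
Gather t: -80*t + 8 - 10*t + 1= 9 - 90*t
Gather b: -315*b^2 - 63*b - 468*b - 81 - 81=-315*b^2 - 531*b - 162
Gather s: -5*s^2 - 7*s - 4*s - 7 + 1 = -5*s^2 - 11*s - 6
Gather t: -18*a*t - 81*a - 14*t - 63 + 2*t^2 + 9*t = -81*a + 2*t^2 + t*(-18*a - 5) - 63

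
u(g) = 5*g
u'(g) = 5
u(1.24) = 6.20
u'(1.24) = 5.00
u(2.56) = 12.80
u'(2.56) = 5.00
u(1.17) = 5.85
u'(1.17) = 5.00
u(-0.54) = -2.70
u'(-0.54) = 5.00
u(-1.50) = -7.50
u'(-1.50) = 5.00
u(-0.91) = -4.55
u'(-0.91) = 5.00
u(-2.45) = -12.25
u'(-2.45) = 5.00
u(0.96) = 4.80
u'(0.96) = 5.00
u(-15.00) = -75.00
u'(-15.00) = 5.00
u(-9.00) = -45.00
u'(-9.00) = 5.00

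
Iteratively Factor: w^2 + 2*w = (w)*(w + 2)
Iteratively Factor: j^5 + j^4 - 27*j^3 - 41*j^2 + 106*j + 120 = (j - 2)*(j^4 + 3*j^3 - 21*j^2 - 83*j - 60) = (j - 2)*(j + 3)*(j^3 - 21*j - 20) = (j - 2)*(j + 1)*(j + 3)*(j^2 - j - 20) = (j - 5)*(j - 2)*(j + 1)*(j + 3)*(j + 4)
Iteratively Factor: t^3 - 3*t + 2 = (t - 1)*(t^2 + t - 2) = (t - 1)*(t + 2)*(t - 1)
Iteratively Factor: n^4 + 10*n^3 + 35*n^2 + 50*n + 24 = (n + 3)*(n^3 + 7*n^2 + 14*n + 8) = (n + 3)*(n + 4)*(n^2 + 3*n + 2) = (n + 2)*(n + 3)*(n + 4)*(n + 1)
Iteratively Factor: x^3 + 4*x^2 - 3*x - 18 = (x + 3)*(x^2 + x - 6) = (x + 3)^2*(x - 2)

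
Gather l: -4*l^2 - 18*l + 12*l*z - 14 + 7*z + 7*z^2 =-4*l^2 + l*(12*z - 18) + 7*z^2 + 7*z - 14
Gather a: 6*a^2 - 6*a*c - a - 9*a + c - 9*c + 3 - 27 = 6*a^2 + a*(-6*c - 10) - 8*c - 24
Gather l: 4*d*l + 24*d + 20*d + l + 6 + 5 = 44*d + l*(4*d + 1) + 11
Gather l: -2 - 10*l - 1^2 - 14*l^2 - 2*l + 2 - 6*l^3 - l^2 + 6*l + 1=-6*l^3 - 15*l^2 - 6*l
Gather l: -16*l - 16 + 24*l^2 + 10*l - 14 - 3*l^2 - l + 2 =21*l^2 - 7*l - 28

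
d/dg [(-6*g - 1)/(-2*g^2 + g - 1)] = (12*g^2 - 6*g - (4*g - 1)*(6*g + 1) + 6)/(2*g^2 - g + 1)^2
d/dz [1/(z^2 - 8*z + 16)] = 2*(4 - z)/(z^2 - 8*z + 16)^2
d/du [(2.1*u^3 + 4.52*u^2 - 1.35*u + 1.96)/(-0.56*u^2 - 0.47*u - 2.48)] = (-1.176*u^4 - 1.974*u^3 - 18.5044*u^2 - 20.224*u + 4.2692)/(0.3136*u^4 + 0.5264*u^3 + 2.9985*u^2 + 2.3312*u + 6.1504)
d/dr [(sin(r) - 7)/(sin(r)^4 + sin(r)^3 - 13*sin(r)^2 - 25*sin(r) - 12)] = (-3*sin(r)^3 + 29*sin(r)^2 + 5*sin(r) - 187)*cos(r)/((sin(r) - 4)^2*(sin(r) + 1)^3*(sin(r) + 3)^2)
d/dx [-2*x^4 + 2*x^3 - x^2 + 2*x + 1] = -8*x^3 + 6*x^2 - 2*x + 2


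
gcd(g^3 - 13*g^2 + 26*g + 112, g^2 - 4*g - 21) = g - 7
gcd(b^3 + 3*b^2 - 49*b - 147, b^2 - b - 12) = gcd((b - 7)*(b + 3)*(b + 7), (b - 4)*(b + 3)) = b + 3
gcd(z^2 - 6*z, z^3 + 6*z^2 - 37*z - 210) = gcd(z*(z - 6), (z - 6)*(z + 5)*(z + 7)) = z - 6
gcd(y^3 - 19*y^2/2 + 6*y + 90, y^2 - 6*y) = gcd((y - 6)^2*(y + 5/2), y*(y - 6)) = y - 6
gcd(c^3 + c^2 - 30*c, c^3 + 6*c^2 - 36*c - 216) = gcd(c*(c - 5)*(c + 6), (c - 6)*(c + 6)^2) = c + 6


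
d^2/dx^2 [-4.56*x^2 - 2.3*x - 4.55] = -9.12000000000000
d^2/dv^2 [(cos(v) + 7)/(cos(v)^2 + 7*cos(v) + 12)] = (-9*(1 - cos(2*v))^2*cos(v) - 21*(1 - cos(2*v))^2 + 2447*cos(v) + 154*cos(2*v) - 81*cos(3*v) + 2*cos(5*v) + 1638)/(4*(cos(v) + 3)^3*(cos(v) + 4)^3)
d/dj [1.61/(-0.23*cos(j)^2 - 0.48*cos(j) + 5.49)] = -(0.7406*cos(j) + 0.7728)*sin(j)/(0.23*cos(j)^2 + 0.48*cos(j) - 5.49)^2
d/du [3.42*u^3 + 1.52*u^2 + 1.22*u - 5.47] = 10.26*u^2 + 3.04*u + 1.22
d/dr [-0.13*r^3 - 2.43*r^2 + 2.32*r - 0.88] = -0.39*r^2 - 4.86*r + 2.32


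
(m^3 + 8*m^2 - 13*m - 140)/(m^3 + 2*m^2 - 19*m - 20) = (m + 7)/(m + 1)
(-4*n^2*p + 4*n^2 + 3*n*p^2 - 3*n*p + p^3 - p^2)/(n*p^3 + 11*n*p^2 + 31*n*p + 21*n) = (-4*n^2*p + 4*n^2 + 3*n*p^2 - 3*n*p + p^3 - p^2)/(n*(p^3 + 11*p^2 + 31*p + 21))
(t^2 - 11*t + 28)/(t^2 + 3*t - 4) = (t^2 - 11*t + 28)/(t^2 + 3*t - 4)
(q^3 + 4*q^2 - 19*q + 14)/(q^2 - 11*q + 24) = (q^3 + 4*q^2 - 19*q + 14)/(q^2 - 11*q + 24)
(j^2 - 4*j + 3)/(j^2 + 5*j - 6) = (j - 3)/(j + 6)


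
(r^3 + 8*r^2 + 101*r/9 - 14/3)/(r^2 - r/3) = r + 25/3 + 14/r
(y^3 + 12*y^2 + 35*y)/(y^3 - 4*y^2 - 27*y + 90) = y*(y + 7)/(y^2 - 9*y + 18)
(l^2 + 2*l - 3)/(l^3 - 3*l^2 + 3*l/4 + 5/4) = 4*(l + 3)/(4*l^2 - 8*l - 5)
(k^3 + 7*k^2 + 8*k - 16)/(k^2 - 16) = (k^2 + 3*k - 4)/(k - 4)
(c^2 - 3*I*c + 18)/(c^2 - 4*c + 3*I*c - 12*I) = (c - 6*I)/(c - 4)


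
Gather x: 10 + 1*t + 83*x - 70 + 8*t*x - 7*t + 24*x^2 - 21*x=-6*t + 24*x^2 + x*(8*t + 62) - 60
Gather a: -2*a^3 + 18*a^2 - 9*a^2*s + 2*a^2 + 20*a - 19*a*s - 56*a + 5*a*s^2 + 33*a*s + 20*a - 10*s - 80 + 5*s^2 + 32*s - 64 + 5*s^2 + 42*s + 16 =-2*a^3 + a^2*(20 - 9*s) + a*(5*s^2 + 14*s - 16) + 10*s^2 + 64*s - 128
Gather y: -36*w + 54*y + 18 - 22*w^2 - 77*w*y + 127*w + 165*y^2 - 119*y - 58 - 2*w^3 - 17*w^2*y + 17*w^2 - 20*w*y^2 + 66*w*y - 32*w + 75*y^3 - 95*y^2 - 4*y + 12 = -2*w^3 - 5*w^2 + 59*w + 75*y^3 + y^2*(70 - 20*w) + y*(-17*w^2 - 11*w - 69) - 28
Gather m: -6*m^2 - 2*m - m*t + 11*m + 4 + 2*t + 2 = -6*m^2 + m*(9 - t) + 2*t + 6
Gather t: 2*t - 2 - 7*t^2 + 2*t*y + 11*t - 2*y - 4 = -7*t^2 + t*(2*y + 13) - 2*y - 6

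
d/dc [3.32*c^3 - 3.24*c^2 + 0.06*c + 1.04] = 9.96*c^2 - 6.48*c + 0.06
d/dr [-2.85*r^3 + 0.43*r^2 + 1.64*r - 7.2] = -8.55*r^2 + 0.86*r + 1.64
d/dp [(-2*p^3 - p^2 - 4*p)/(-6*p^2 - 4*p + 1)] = 2*(6*p^4 + 8*p^3 - 13*p^2 - p - 2)/(36*p^4 + 48*p^3 + 4*p^2 - 8*p + 1)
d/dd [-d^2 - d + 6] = -2*d - 1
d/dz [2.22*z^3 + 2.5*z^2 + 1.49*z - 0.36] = 6.66*z^2 + 5.0*z + 1.49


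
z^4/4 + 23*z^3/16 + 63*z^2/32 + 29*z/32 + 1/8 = (z/4 + 1)*(z + 1/4)*(z + 1/2)*(z + 1)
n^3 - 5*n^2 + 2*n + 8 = (n - 4)*(n - 2)*(n + 1)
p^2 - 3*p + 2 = (p - 2)*(p - 1)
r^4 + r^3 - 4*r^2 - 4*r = r*(r - 2)*(r + 1)*(r + 2)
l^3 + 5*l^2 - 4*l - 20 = (l - 2)*(l + 2)*(l + 5)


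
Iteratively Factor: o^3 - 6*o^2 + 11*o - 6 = (o - 2)*(o^2 - 4*o + 3) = (o - 3)*(o - 2)*(o - 1)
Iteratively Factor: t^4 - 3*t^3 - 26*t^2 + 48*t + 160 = (t + 4)*(t^3 - 7*t^2 + 2*t + 40) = (t - 4)*(t + 4)*(t^2 - 3*t - 10) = (t - 5)*(t - 4)*(t + 4)*(t + 2)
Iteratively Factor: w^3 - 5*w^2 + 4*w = (w - 4)*(w^2 - w) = (w - 4)*(w - 1)*(w)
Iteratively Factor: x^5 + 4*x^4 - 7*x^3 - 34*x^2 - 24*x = (x + 2)*(x^4 + 2*x^3 - 11*x^2 - 12*x) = x*(x + 2)*(x^3 + 2*x^2 - 11*x - 12) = x*(x - 3)*(x + 2)*(x^2 + 5*x + 4) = x*(x - 3)*(x + 2)*(x + 4)*(x + 1)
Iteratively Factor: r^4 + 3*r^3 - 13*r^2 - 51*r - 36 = (r - 4)*(r^3 + 7*r^2 + 15*r + 9) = (r - 4)*(r + 3)*(r^2 + 4*r + 3) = (r - 4)*(r + 1)*(r + 3)*(r + 3)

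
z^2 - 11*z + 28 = (z - 7)*(z - 4)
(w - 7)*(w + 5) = w^2 - 2*w - 35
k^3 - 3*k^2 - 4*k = k*(k - 4)*(k + 1)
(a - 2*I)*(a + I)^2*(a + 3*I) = a^4 + 3*I*a^3 + 3*a^2 + 11*I*a - 6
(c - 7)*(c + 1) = c^2 - 6*c - 7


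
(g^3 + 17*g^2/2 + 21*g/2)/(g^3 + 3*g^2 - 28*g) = (g + 3/2)/(g - 4)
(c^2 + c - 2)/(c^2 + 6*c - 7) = (c + 2)/(c + 7)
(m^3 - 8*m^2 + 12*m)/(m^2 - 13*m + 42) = m*(m - 2)/(m - 7)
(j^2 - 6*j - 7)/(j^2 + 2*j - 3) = (j^2 - 6*j - 7)/(j^2 + 2*j - 3)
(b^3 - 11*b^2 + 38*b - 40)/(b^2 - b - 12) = (b^2 - 7*b + 10)/(b + 3)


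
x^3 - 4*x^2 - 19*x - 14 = (x - 7)*(x + 1)*(x + 2)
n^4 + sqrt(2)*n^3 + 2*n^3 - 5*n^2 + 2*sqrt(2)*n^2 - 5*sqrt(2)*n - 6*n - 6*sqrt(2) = (n - 2)*(n + 1)*(n + 3)*(n + sqrt(2))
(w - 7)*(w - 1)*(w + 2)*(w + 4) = w^4 - 2*w^3 - 33*w^2 - 22*w + 56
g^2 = g^2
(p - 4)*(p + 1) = p^2 - 3*p - 4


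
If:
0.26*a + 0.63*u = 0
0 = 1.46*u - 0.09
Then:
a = -0.15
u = 0.06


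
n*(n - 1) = n^2 - n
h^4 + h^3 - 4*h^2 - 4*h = h*(h - 2)*(h + 1)*(h + 2)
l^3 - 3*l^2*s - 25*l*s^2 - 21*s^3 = (l - 7*s)*(l + s)*(l + 3*s)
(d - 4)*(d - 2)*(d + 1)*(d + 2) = d^4 - 3*d^3 - 8*d^2 + 12*d + 16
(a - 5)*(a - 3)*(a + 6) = a^3 - 2*a^2 - 33*a + 90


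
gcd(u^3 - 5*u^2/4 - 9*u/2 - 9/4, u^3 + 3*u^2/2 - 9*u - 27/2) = u - 3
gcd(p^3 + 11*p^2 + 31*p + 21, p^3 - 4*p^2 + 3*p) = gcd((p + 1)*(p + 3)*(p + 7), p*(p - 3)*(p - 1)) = 1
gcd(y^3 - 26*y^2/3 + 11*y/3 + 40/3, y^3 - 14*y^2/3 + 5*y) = y - 5/3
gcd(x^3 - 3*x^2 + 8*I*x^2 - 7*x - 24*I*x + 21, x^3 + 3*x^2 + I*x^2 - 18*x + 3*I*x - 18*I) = x^2 + x*(-3 + I) - 3*I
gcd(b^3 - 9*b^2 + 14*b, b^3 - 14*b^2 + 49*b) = b^2 - 7*b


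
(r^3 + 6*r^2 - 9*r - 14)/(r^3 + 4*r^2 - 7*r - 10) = (r + 7)/(r + 5)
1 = 1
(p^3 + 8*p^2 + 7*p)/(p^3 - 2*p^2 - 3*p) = (p + 7)/(p - 3)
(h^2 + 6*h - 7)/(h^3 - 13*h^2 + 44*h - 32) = (h + 7)/(h^2 - 12*h + 32)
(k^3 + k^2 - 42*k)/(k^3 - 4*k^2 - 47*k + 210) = k/(k - 5)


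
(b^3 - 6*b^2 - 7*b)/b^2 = b - 6 - 7/b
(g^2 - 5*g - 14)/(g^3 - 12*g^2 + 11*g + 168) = (g + 2)/(g^2 - 5*g - 24)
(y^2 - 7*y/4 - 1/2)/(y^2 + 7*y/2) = (4*y^2 - 7*y - 2)/(2*y*(2*y + 7))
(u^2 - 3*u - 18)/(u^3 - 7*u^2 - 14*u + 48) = (u - 6)/(u^2 - 10*u + 16)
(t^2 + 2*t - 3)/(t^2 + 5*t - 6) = (t + 3)/(t + 6)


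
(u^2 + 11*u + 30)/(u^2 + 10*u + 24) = (u + 5)/(u + 4)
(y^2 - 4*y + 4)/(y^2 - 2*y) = (y - 2)/y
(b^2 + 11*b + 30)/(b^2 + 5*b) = (b + 6)/b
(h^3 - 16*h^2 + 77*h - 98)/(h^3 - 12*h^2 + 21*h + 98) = (h - 2)/(h + 2)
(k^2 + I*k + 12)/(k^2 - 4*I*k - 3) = (k + 4*I)/(k - I)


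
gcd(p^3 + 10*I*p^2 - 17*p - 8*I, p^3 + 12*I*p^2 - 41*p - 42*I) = 1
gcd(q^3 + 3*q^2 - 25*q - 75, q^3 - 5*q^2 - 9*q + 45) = q^2 - 2*q - 15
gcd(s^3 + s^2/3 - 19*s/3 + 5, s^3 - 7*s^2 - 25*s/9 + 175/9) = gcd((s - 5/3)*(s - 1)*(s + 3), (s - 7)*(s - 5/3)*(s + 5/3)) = s - 5/3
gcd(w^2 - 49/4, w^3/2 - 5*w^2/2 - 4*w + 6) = 1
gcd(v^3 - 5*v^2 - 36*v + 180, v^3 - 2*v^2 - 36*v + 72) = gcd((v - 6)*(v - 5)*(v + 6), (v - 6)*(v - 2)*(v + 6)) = v^2 - 36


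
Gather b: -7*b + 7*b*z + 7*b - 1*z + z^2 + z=7*b*z + z^2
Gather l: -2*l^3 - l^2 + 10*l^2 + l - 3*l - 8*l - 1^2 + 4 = -2*l^3 + 9*l^2 - 10*l + 3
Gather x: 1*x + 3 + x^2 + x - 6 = x^2 + 2*x - 3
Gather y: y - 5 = y - 5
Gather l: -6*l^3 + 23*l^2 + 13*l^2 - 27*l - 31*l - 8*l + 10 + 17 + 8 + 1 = -6*l^3 + 36*l^2 - 66*l + 36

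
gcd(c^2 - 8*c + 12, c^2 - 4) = c - 2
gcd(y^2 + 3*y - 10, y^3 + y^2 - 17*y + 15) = y + 5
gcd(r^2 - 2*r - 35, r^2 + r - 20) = r + 5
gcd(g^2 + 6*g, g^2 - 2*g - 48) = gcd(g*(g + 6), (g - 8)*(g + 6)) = g + 6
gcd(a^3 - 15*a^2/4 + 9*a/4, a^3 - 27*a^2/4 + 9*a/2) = a^2 - 3*a/4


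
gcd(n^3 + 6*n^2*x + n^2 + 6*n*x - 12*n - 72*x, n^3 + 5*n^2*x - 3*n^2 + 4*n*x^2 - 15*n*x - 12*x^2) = n - 3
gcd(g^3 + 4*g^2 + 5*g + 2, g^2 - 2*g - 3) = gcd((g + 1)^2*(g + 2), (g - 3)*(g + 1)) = g + 1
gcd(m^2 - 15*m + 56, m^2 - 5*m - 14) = m - 7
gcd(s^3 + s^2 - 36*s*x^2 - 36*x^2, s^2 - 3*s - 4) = s + 1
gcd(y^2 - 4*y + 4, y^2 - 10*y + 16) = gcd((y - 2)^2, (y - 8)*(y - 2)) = y - 2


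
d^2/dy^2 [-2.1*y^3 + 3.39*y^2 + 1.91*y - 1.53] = 6.78 - 12.6*y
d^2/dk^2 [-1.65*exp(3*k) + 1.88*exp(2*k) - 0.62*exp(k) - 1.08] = (-14.85*exp(2*k) + 7.52*exp(k) - 0.62)*exp(k)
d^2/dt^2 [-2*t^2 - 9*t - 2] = -4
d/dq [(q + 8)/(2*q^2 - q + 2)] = (2*q^2 - q - (q + 8)*(4*q - 1) + 2)/(2*q^2 - q + 2)^2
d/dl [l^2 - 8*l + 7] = 2*l - 8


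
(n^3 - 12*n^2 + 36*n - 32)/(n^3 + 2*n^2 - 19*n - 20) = (n^3 - 12*n^2 + 36*n - 32)/(n^3 + 2*n^2 - 19*n - 20)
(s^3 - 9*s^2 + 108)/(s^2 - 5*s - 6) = (s^2 - 3*s - 18)/(s + 1)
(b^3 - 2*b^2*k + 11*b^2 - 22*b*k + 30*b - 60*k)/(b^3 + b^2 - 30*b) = (b^2 - 2*b*k + 5*b - 10*k)/(b*(b - 5))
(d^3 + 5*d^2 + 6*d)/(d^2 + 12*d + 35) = d*(d^2 + 5*d + 6)/(d^2 + 12*d + 35)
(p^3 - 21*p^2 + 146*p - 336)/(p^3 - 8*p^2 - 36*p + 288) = (p - 7)/(p + 6)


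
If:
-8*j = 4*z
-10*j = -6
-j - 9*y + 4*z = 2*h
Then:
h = -9*y/2 - 27/10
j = 3/5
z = -6/5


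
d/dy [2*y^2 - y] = 4*y - 1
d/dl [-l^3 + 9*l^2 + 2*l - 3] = -3*l^2 + 18*l + 2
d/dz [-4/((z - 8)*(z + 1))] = 4*(2*z - 7)/((z - 8)^2*(z + 1)^2)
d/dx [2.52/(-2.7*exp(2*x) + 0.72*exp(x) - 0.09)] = (13.608*exp(x) - 1.8144)*exp(x)/(2.7*exp(2*x) - 0.72*exp(x) + 0.09)^2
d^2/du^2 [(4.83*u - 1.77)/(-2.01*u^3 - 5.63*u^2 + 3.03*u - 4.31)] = (-117.082098*u^5 - 242.13465*u^4 - 44.5467360000001*u^3 + 774.055368*u^2 + 430.040754*u - 179.551614)/(8.120601*u^9 + 68.237289*u^8 + 154.407798*u^7 + 24.961706*u^6 + 59.8755239999999*u^5 + 407.41116*u^4 - 356.947398*u^3 + 432.459366*u^2 - 168.856749*u + 80.062991)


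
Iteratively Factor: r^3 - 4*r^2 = (r)*(r^2 - 4*r) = r*(r - 4)*(r)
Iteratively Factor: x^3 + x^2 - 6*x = (x + 3)*(x^2 - 2*x) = x*(x + 3)*(x - 2)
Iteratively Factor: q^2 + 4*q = (q + 4)*(q)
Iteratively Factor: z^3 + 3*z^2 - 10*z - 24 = (z - 3)*(z^2 + 6*z + 8) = (z - 3)*(z + 4)*(z + 2)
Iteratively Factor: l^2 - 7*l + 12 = (l - 4)*(l - 3)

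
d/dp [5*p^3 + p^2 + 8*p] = 15*p^2 + 2*p + 8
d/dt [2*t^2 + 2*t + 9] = 4*t + 2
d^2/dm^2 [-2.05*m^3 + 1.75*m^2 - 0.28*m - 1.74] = 3.5 - 12.3*m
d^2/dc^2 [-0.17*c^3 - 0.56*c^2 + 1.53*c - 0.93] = -1.02*c - 1.12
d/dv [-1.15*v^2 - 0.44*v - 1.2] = -2.3*v - 0.44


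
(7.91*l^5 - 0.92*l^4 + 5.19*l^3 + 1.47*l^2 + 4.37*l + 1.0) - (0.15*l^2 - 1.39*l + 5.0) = 7.91*l^5 - 0.92*l^4 + 5.19*l^3 + 1.32*l^2 + 5.76*l - 4.0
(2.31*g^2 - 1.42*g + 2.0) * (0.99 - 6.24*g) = -14.4144*g^3 + 11.1477*g^2 - 13.8858*g + 1.98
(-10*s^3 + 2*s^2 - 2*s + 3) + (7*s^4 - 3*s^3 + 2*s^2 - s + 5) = 7*s^4 - 13*s^3 + 4*s^2 - 3*s + 8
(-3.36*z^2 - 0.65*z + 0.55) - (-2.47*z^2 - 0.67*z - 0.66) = -0.89*z^2 + 0.02*z + 1.21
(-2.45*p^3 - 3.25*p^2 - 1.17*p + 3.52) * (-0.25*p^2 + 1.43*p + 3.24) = 0.6125*p^5 - 2.691*p^4 - 12.293*p^3 - 13.0831*p^2 + 1.2428*p + 11.4048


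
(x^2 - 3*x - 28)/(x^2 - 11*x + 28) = (x + 4)/(x - 4)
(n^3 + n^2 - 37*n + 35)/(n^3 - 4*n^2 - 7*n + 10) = (n + 7)/(n + 2)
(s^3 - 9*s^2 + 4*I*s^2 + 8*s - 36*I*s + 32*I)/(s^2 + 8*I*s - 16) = (s^2 - 9*s + 8)/(s + 4*I)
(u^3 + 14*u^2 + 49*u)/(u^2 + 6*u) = (u^2 + 14*u + 49)/(u + 6)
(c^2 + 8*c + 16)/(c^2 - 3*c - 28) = (c + 4)/(c - 7)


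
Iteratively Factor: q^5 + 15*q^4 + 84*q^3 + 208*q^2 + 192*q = (q)*(q^4 + 15*q^3 + 84*q^2 + 208*q + 192) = q*(q + 4)*(q^3 + 11*q^2 + 40*q + 48) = q*(q + 3)*(q + 4)*(q^2 + 8*q + 16) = q*(q + 3)*(q + 4)^2*(q + 4)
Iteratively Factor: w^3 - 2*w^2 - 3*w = (w + 1)*(w^2 - 3*w) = w*(w + 1)*(w - 3)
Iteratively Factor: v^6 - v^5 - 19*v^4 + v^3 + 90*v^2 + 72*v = (v + 1)*(v^5 - 2*v^4 - 17*v^3 + 18*v^2 + 72*v) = (v + 1)*(v + 3)*(v^4 - 5*v^3 - 2*v^2 + 24*v) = (v + 1)*(v + 2)*(v + 3)*(v^3 - 7*v^2 + 12*v) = (v - 4)*(v + 1)*(v + 2)*(v + 3)*(v^2 - 3*v) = v*(v - 4)*(v + 1)*(v + 2)*(v + 3)*(v - 3)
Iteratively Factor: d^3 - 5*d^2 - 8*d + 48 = (d - 4)*(d^2 - d - 12) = (d - 4)*(d + 3)*(d - 4)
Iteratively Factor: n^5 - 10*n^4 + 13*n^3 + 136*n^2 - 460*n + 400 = (n - 5)*(n^4 - 5*n^3 - 12*n^2 + 76*n - 80) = (n - 5)*(n + 4)*(n^3 - 9*n^2 + 24*n - 20) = (n - 5)^2*(n + 4)*(n^2 - 4*n + 4) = (n - 5)^2*(n - 2)*(n + 4)*(n - 2)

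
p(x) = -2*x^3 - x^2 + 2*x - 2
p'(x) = -6*x^2 - 2*x + 2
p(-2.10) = 7.91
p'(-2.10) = -20.26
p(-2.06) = 7.12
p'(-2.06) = -19.34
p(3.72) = -111.36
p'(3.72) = -88.47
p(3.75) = -114.03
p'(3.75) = -89.88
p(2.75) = -45.66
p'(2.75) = -48.88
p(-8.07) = 967.85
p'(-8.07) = -372.61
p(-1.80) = 2.82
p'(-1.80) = -13.84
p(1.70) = -11.32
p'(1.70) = -18.74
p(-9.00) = 1357.00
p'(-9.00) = -466.00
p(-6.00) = 382.00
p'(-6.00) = -202.00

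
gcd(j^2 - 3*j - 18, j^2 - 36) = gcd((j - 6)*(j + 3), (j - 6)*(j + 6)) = j - 6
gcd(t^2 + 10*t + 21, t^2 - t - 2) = 1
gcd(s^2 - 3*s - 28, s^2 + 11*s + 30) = 1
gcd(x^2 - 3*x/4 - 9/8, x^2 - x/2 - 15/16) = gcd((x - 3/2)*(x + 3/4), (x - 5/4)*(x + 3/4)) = x + 3/4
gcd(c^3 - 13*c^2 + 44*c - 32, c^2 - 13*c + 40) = c - 8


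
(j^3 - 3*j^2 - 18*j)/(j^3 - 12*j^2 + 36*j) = (j + 3)/(j - 6)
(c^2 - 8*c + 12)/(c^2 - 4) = (c - 6)/(c + 2)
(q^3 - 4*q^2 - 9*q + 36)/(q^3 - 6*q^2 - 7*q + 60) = (q - 3)/(q - 5)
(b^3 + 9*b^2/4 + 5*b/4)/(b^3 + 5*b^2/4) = (b + 1)/b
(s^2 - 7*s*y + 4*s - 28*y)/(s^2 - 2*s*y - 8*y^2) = (-s^2 + 7*s*y - 4*s + 28*y)/(-s^2 + 2*s*y + 8*y^2)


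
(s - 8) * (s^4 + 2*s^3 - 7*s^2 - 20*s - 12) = s^5 - 6*s^4 - 23*s^3 + 36*s^2 + 148*s + 96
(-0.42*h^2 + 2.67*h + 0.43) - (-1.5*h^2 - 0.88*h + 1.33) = 1.08*h^2 + 3.55*h - 0.9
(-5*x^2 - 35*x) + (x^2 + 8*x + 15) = -4*x^2 - 27*x + 15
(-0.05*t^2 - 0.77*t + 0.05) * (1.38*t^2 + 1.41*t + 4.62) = -0.069*t^4 - 1.1331*t^3 - 1.2477*t^2 - 3.4869*t + 0.231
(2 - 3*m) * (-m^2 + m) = 3*m^3 - 5*m^2 + 2*m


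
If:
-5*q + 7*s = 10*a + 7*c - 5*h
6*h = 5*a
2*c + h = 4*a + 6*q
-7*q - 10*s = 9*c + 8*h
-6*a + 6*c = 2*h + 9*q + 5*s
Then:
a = 0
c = 0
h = 0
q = 0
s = 0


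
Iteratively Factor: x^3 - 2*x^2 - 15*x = (x)*(x^2 - 2*x - 15) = x*(x - 5)*(x + 3)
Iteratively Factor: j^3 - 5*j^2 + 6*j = (j)*(j^2 - 5*j + 6) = j*(j - 2)*(j - 3)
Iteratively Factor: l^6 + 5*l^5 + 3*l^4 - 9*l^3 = (l)*(l^5 + 5*l^4 + 3*l^3 - 9*l^2) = l*(l + 3)*(l^4 + 2*l^3 - 3*l^2) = l*(l + 3)^2*(l^3 - l^2) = l*(l - 1)*(l + 3)^2*(l^2) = l^2*(l - 1)*(l + 3)^2*(l)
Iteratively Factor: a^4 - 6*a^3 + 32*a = (a - 4)*(a^3 - 2*a^2 - 8*a) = a*(a - 4)*(a^2 - 2*a - 8) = a*(a - 4)*(a + 2)*(a - 4)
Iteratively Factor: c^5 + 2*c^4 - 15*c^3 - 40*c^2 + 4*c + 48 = (c - 1)*(c^4 + 3*c^3 - 12*c^2 - 52*c - 48) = (c - 4)*(c - 1)*(c^3 + 7*c^2 + 16*c + 12) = (c - 4)*(c - 1)*(c + 2)*(c^2 + 5*c + 6) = (c - 4)*(c - 1)*(c + 2)^2*(c + 3)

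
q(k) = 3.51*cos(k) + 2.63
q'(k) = -3.51*sin(k)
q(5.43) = 4.94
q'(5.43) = 2.64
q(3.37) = -0.79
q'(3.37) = 0.79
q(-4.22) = 0.97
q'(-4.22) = -3.09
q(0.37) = 5.90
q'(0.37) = -1.27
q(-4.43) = 1.65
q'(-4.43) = -3.37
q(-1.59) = 2.56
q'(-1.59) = 3.51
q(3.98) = 0.28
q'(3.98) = 2.61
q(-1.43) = 3.12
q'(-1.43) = 3.48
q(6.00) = 6.00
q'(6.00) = 0.98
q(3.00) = -0.84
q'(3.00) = -0.50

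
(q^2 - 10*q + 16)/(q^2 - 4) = (q - 8)/(q + 2)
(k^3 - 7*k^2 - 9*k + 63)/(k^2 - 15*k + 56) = (k^2 - 9)/(k - 8)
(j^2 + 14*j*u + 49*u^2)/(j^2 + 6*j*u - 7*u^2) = (-j - 7*u)/(-j + u)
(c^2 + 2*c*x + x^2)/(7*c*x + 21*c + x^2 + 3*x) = (c^2 + 2*c*x + x^2)/(7*c*x + 21*c + x^2 + 3*x)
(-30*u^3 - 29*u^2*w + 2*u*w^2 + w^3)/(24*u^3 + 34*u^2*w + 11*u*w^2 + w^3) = (-5*u + w)/(4*u + w)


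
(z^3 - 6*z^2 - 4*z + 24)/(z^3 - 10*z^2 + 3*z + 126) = (z^2 - 4)/(z^2 - 4*z - 21)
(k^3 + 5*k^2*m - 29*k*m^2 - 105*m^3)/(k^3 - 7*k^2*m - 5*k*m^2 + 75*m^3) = (k + 7*m)/(k - 5*m)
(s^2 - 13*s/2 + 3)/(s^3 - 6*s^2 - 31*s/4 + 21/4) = 2*(s - 6)/(2*s^2 - 11*s - 21)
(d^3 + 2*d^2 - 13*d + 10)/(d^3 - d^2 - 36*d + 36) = (d^2 + 3*d - 10)/(d^2 - 36)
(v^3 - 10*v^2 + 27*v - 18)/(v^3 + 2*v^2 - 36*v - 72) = (v^2 - 4*v + 3)/(v^2 + 8*v + 12)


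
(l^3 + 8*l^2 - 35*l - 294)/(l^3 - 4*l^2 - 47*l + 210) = (l + 7)/(l - 5)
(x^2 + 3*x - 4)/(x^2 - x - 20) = (x - 1)/(x - 5)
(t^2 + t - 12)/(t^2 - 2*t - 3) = (t + 4)/(t + 1)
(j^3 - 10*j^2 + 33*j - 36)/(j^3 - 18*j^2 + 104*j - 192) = (j^2 - 6*j + 9)/(j^2 - 14*j + 48)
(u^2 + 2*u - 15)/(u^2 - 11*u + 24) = (u + 5)/(u - 8)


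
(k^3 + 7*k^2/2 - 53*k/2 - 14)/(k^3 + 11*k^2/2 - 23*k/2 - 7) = (k - 4)/(k - 2)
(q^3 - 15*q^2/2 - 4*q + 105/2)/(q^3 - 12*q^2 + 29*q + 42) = (2*q^2 - q - 15)/(2*(q^2 - 5*q - 6))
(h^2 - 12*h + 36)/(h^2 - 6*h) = (h - 6)/h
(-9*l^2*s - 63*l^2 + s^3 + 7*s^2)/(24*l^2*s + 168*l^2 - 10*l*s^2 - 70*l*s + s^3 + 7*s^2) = (-9*l^2 + s^2)/(24*l^2 - 10*l*s + s^2)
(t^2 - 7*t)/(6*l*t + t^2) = (t - 7)/(6*l + t)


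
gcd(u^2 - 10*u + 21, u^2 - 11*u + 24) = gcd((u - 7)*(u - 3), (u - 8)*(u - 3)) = u - 3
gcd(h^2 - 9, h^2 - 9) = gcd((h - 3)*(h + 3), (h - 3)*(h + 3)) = h^2 - 9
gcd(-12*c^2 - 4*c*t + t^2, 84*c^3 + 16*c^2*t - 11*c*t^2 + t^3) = -12*c^2 - 4*c*t + t^2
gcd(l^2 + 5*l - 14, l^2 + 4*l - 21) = l + 7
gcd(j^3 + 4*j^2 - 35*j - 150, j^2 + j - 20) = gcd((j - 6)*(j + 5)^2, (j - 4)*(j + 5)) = j + 5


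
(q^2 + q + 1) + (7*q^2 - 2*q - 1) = 8*q^2 - q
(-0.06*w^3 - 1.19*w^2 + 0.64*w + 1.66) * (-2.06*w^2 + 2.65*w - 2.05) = 0.1236*w^5 + 2.2924*w^4 - 4.3489*w^3 + 0.7159*w^2 + 3.087*w - 3.403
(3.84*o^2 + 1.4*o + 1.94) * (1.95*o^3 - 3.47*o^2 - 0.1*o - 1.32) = 7.488*o^5 - 10.5948*o^4 - 1.459*o^3 - 11.9406*o^2 - 2.042*o - 2.5608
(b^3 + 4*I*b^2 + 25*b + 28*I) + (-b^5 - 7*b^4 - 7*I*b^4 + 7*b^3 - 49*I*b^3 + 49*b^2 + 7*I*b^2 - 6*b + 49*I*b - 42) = -b^5 - 7*b^4 - 7*I*b^4 + 8*b^3 - 49*I*b^3 + 49*b^2 + 11*I*b^2 + 19*b + 49*I*b - 42 + 28*I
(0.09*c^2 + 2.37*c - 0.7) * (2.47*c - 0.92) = 0.2223*c^3 + 5.7711*c^2 - 3.9094*c + 0.644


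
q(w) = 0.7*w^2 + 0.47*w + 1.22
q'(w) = 1.4*w + 0.47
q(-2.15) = 3.45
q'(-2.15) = -2.54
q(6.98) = 38.60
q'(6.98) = 10.24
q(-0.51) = 1.16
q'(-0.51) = -0.24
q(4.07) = 14.73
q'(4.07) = 6.17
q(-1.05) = 1.50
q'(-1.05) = -1.00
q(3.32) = 10.50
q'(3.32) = 5.12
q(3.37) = 10.75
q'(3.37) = 5.19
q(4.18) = 15.42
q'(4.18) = 6.32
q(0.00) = 1.22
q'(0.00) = 0.47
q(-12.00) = 96.38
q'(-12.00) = -16.33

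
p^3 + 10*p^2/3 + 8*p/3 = p*(p + 4/3)*(p + 2)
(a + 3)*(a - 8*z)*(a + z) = a^3 - 7*a^2*z + 3*a^2 - 8*a*z^2 - 21*a*z - 24*z^2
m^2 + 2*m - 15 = (m - 3)*(m + 5)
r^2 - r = r*(r - 1)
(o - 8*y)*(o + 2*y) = o^2 - 6*o*y - 16*y^2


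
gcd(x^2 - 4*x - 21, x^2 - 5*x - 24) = x + 3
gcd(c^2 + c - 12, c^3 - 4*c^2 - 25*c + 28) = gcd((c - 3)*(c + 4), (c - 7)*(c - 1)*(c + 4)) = c + 4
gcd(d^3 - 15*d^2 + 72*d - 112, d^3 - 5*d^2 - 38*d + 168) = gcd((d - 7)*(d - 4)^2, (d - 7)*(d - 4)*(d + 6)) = d^2 - 11*d + 28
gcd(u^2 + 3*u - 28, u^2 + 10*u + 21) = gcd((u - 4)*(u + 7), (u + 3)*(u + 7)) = u + 7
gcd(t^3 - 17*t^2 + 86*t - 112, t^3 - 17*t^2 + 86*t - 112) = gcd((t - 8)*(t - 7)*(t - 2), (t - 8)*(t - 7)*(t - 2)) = t^3 - 17*t^2 + 86*t - 112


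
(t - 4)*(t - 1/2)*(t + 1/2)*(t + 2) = t^4 - 2*t^3 - 33*t^2/4 + t/2 + 2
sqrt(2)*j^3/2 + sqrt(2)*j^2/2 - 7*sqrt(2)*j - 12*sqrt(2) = (j - 4)*(j + 3)*(sqrt(2)*j/2 + sqrt(2))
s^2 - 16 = (s - 4)*(s + 4)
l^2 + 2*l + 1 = (l + 1)^2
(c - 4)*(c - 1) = c^2 - 5*c + 4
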